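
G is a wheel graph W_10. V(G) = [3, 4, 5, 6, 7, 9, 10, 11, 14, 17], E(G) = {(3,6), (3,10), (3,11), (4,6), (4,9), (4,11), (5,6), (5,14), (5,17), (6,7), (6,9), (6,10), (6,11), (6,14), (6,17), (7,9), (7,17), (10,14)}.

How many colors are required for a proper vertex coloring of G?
Clique number ω(G) = 3 (lower bound: χ ≥ ω).
Odd cycle [5, 14, 10, 3, 11, 4, 9, 7, 17] needs 3 colors (χ ≥ 3).
Vertex 6 is adjacent to every vertex of [3, 4, 5, 7, 9, 10, 11, 14, 17], which already need 3 colors among themselves, so 6 needs a new color (χ ≥ 4).
The coloring below uses 4 colors, so χ(G) = 4.
A valid 4-coloring: color 1: [6]; color 2: [5, 7, 10, 11]; color 3: [3, 4, 14, 17]; color 4: [9].

χ(G) = 4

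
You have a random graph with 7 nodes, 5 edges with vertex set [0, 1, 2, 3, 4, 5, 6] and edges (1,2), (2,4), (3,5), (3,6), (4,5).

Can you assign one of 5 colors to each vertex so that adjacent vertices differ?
Yes, G is 5-colorable

A valid 5-coloring: color 1: [0, 2, 5, 6]; color 2: [1, 3, 4].
(χ(G) = 2 ≤ 5.)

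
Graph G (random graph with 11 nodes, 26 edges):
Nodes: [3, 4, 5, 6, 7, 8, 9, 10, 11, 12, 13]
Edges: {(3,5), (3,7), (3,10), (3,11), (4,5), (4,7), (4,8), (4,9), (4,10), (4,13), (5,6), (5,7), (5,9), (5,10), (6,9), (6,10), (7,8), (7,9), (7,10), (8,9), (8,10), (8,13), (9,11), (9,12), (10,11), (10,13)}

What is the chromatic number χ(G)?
Clique number ω(G) = 4 (lower bound: χ ≥ ω).
The clique on [4, 7, 8, 9] has size 4, forcing χ ≥ 4, and the coloring below uses 4 colors, so χ(G) = 4.
A valid 4-coloring: color 1: [9, 10]; color 2: [5, 8, 11, 12]; color 3: [3, 4, 6]; color 4: [7, 13].

χ(G) = 4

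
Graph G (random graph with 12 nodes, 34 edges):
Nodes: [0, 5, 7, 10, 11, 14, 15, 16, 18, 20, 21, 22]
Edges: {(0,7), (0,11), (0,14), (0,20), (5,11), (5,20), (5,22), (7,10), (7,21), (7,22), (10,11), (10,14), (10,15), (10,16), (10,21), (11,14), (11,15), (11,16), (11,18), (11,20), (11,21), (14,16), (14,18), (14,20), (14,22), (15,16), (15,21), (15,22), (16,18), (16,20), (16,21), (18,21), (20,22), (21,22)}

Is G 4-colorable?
No, G is not 4-colorable

The clique on vertices [10, 11, 15, 16, 21] has size 5 > 4, so it alone needs 5 colors.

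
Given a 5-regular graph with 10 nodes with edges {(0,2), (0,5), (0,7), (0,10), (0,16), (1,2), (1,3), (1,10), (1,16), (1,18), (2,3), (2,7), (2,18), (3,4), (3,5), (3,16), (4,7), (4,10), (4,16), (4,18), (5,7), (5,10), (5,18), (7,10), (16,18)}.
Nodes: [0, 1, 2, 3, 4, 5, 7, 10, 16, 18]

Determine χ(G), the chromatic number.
Clique number ω(G) = 4 (lower bound: χ ≥ ω).
The clique on [0, 5, 7, 10] has size 4, forcing χ ≥ 4, and the coloring below uses 4 colors, so χ(G) = 4.
A valid 4-coloring: color 1: [2, 10, 16]; color 2: [3, 7, 18]; color 3: [0, 1, 4]; color 4: [5].

χ(G) = 4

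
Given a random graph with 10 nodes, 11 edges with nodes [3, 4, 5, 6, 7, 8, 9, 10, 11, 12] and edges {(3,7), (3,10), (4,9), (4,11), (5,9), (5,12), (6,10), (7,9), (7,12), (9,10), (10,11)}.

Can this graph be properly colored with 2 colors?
Yes, G is 2-colorable

A valid 2-coloring: color 1: [3, 6, 8, 9, 11, 12]; color 2: [4, 5, 7, 10].
(χ(G) = 2 ≤ 2.)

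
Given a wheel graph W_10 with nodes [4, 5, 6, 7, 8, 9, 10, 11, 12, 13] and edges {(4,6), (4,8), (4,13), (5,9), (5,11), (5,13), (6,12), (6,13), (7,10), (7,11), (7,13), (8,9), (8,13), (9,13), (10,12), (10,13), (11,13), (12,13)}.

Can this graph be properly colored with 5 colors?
Yes, G is 5-colorable

A valid 5-coloring: color 1: [13]; color 2: [4, 7, 9, 12]; color 3: [6, 8, 10, 11]; color 4: [5].
(χ(G) = 4 ≤ 5.)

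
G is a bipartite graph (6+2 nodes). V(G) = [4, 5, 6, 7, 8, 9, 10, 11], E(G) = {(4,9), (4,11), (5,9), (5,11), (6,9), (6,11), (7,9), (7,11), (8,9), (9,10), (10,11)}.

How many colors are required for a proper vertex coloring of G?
Clique number ω(G) = 2 (lower bound: χ ≥ ω).
The graph is bipartite (no odd cycle), so 2 colors suffice: χ(G) = 2.
A valid 2-coloring: color 1: [9, 11]; color 2: [4, 5, 6, 7, 8, 10].

χ(G) = 2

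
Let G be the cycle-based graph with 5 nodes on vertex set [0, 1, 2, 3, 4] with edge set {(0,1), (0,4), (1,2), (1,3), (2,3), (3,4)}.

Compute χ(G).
Clique number ω(G) = 3 (lower bound: χ ≥ ω).
The clique on [1, 2, 3] has size 3, forcing χ ≥ 3, and the coloring below uses 3 colors, so χ(G) = 3.
A valid 3-coloring: color 1: [0, 3]; color 2: [1, 4]; color 3: [2].

χ(G) = 3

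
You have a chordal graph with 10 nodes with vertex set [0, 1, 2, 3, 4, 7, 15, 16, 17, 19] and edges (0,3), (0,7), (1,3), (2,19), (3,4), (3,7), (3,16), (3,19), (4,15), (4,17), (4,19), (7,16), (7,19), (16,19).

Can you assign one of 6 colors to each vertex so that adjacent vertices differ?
Yes, G is 6-colorable

A valid 6-coloring: color 1: [2, 3, 15, 17]; color 2: [0, 1, 19]; color 3: [4, 7]; color 4: [16].
(χ(G) = 4 ≤ 6.)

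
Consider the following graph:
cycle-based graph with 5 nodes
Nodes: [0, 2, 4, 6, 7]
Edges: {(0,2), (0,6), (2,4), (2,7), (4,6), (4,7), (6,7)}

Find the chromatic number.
Clique number ω(G) = 3 (lower bound: χ ≥ ω).
The clique on [2, 4, 7] has size 3, forcing χ ≥ 3, and the coloring below uses 3 colors, so χ(G) = 3.
A valid 3-coloring: color 1: [2, 6]; color 2: [0, 4]; color 3: [7].

χ(G) = 3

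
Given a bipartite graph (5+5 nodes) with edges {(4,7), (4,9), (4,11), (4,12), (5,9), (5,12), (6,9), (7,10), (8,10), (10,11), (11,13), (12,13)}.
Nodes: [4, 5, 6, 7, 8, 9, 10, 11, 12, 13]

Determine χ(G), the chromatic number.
χ(G) = 2

Clique number ω(G) = 2 (lower bound: χ ≥ ω).
The graph is bipartite (no odd cycle), so 2 colors suffice: χ(G) = 2.
A valid 2-coloring: color 1: [4, 5, 6, 10, 13]; color 2: [7, 8, 9, 11, 12].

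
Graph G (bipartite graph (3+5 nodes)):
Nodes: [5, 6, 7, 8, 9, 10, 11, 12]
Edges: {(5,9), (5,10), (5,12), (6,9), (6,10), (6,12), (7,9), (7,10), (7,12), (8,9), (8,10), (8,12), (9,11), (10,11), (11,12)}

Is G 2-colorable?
A valid 2-coloring: color 1: [9, 10, 12]; color 2: [5, 6, 7, 8, 11].
(χ(G) = 2 ≤ 2.)

Yes, G is 2-colorable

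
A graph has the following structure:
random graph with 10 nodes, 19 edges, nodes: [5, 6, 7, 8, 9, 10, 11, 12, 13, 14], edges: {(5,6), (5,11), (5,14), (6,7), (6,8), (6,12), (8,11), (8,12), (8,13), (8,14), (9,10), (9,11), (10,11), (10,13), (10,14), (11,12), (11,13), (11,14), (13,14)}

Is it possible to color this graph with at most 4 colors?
Yes, G is 4-colorable

A valid 4-coloring: color 1: [6, 11]; color 2: [5, 7, 8, 10]; color 3: [9, 12, 14]; color 4: [13].
(χ(G) = 4 ≤ 4.)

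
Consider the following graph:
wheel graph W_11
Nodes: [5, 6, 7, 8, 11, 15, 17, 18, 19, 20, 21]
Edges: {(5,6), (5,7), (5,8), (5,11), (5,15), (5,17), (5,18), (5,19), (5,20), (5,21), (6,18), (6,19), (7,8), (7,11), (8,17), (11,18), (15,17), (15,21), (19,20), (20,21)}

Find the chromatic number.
Clique number ω(G) = 3 (lower bound: χ ≥ ω).
The clique on [5, 6, 18] has size 3, forcing χ ≥ 3, and the coloring below uses 3 colors, so χ(G) = 3.
A valid 3-coloring: color 1: [5]; color 2: [7, 17, 18, 19, 21]; color 3: [6, 8, 11, 15, 20].

χ(G) = 3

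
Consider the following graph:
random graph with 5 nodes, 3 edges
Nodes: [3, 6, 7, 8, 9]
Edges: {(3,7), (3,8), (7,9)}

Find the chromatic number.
χ(G) = 2

Clique number ω(G) = 2 (lower bound: χ ≥ ω).
The graph is bipartite (no odd cycle), so 2 colors suffice: χ(G) = 2.
A valid 2-coloring: color 1: [3, 6, 9]; color 2: [7, 8].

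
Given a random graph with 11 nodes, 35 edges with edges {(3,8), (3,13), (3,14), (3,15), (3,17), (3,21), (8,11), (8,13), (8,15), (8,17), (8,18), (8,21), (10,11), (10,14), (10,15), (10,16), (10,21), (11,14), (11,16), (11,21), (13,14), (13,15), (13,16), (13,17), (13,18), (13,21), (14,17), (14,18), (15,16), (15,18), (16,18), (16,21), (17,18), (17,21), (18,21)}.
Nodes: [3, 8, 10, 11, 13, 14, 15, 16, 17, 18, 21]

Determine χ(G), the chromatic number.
Clique number ω(G) = 5 (lower bound: χ ≥ ω).
The clique on [8, 13, 17, 18, 21] has size 5, forcing χ ≥ 5, and the coloring below uses 5 colors, so χ(G) = 5.
A valid 5-coloring: color 1: [14, 15, 21]; color 2: [10, 13]; color 3: [8, 16]; color 4: [3, 11, 18]; color 5: [17].

χ(G) = 5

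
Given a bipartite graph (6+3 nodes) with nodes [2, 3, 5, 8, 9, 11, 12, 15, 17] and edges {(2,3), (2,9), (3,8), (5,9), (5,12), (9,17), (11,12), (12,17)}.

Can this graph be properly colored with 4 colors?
A valid 4-coloring: color 1: [3, 9, 12, 15]; color 2: [2, 5, 8, 11, 17].
(χ(G) = 2 ≤ 4.)

Yes, G is 4-colorable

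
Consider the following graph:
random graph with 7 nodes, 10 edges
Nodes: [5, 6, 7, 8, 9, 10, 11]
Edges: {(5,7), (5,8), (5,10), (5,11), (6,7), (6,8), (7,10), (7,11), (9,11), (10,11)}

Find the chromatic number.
χ(G) = 4

Clique number ω(G) = 4 (lower bound: χ ≥ ω).
The clique on [5, 7, 10, 11] has size 4, forcing χ ≥ 4, and the coloring below uses 4 colors, so χ(G) = 4.
A valid 4-coloring: color 1: [7, 8, 9]; color 2: [5, 6]; color 3: [11]; color 4: [10].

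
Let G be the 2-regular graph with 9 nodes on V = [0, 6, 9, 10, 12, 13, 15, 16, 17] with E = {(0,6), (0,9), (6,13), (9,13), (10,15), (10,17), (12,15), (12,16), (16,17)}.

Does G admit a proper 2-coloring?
No, G is not 2-colorable

Odd cycle [17, 16, 12, 15, 10] needs 3 colors (χ ≥ 3).
Hence χ(G) ≥ 3 > 2, so no proper 2-coloring exists.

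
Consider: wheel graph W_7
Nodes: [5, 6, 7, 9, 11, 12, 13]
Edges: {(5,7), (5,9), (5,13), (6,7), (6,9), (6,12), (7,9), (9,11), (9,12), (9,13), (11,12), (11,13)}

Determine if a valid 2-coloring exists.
No, G is not 2-colorable

The clique on vertices [9, 11, 12] has size 3 > 2, so it alone needs 3 colors.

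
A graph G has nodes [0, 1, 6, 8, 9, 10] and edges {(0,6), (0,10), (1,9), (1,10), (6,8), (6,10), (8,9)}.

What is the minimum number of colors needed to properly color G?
Clique number ω(G) = 3 (lower bound: χ ≥ ω).
The clique on [0, 6, 10] has size 3, forcing χ ≥ 3, and the coloring below uses 3 colors, so χ(G) = 3.
A valid 3-coloring: color 1: [8, 10]; color 2: [6, 9]; color 3: [0, 1].

χ(G) = 3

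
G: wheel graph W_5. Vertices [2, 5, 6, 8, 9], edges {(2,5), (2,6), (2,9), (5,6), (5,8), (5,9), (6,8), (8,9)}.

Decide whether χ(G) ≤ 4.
A valid 4-coloring: color 1: [5]; color 2: [2, 8]; color 3: [6, 9].
(χ(G) = 3 ≤ 4.)

Yes, G is 4-colorable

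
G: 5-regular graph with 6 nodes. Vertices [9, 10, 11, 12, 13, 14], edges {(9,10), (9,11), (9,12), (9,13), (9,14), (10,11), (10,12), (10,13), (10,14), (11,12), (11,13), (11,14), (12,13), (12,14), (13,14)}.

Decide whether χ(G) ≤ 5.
The clique on vertices [9, 10, 11, 12, 13, 14] has size 6 > 5, so it alone needs 6 colors.

No, G is not 5-colorable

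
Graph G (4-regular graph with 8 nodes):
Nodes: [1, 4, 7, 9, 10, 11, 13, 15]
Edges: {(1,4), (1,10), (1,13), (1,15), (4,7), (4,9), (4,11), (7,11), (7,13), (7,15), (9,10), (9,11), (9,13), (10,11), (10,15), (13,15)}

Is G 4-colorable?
A valid 4-coloring: color 1: [4, 10, 13]; color 2: [11, 15]; color 3: [1, 7, 9].
(χ(G) = 3 ≤ 4.)

Yes, G is 4-colorable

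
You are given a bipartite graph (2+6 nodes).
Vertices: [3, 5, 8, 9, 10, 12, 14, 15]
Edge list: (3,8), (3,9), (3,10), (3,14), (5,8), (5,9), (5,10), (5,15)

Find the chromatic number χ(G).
Clique number ω(G) = 2 (lower bound: χ ≥ ω).
The graph is bipartite (no odd cycle), so 2 colors suffice: χ(G) = 2.
A valid 2-coloring: color 1: [3, 5, 12]; color 2: [8, 9, 10, 14, 15].

χ(G) = 2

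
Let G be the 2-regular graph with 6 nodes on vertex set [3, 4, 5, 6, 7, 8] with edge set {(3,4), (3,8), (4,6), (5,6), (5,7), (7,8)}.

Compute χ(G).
Clique number ω(G) = 2 (lower bound: χ ≥ ω).
The graph is bipartite (no odd cycle), so 2 colors suffice: χ(G) = 2.
A valid 2-coloring: color 1: [3, 6, 7]; color 2: [4, 5, 8].

χ(G) = 2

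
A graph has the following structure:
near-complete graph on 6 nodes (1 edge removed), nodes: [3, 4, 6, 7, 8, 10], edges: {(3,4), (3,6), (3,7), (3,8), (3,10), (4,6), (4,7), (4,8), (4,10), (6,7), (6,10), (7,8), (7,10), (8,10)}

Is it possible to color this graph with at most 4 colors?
No, G is not 4-colorable

The clique on vertices [3, 4, 7, 8, 10] has size 5 > 4, so it alone needs 5 colors.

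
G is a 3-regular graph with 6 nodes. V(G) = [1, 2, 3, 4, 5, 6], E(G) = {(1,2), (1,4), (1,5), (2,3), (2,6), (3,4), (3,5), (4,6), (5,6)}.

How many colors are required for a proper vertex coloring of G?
χ(G) = 2

Clique number ω(G) = 2 (lower bound: χ ≥ ω).
The graph is bipartite (no odd cycle), so 2 colors suffice: χ(G) = 2.
A valid 2-coloring: color 1: [2, 4, 5]; color 2: [1, 3, 6].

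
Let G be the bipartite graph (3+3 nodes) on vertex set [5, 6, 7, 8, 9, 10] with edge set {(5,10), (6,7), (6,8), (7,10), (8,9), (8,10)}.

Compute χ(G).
Clique number ω(G) = 2 (lower bound: χ ≥ ω).
The graph is bipartite (no odd cycle), so 2 colors suffice: χ(G) = 2.
A valid 2-coloring: color 1: [5, 7, 8]; color 2: [6, 9, 10].

χ(G) = 2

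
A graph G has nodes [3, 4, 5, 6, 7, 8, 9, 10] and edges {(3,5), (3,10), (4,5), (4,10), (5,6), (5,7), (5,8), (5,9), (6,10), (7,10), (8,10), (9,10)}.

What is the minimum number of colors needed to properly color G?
χ(G) = 2

Clique number ω(G) = 2 (lower bound: χ ≥ ω).
The graph is bipartite (no odd cycle), so 2 colors suffice: χ(G) = 2.
A valid 2-coloring: color 1: [5, 10]; color 2: [3, 4, 6, 7, 8, 9].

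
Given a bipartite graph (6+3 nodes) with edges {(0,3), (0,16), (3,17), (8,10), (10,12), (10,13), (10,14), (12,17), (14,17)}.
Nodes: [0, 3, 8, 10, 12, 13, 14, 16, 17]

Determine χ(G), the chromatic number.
Clique number ω(G) = 2 (lower bound: χ ≥ ω).
The graph is bipartite (no odd cycle), so 2 colors suffice: χ(G) = 2.
A valid 2-coloring: color 1: [0, 10, 17]; color 2: [3, 8, 12, 13, 14, 16].

χ(G) = 2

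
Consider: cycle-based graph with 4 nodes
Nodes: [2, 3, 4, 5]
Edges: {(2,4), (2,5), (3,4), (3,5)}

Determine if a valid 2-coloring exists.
Yes, G is 2-colorable

A valid 2-coloring: color 1: [2, 3]; color 2: [4, 5].
(χ(G) = 2 ≤ 2.)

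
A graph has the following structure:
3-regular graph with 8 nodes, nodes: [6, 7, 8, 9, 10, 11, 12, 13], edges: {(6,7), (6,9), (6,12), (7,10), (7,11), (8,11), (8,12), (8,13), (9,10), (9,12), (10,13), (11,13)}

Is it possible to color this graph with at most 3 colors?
A valid 3-coloring: color 1: [10, 11, 12]; color 2: [7, 8, 9]; color 3: [6, 13].
(χ(G) = 3 ≤ 3.)

Yes, G is 3-colorable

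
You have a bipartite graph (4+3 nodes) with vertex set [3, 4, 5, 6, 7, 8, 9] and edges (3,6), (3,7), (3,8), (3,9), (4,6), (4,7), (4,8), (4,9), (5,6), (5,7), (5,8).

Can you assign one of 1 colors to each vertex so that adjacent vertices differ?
Edge (3,8) forces its endpoints to differ, so 1 color is not enough.

No, G is not 1-colorable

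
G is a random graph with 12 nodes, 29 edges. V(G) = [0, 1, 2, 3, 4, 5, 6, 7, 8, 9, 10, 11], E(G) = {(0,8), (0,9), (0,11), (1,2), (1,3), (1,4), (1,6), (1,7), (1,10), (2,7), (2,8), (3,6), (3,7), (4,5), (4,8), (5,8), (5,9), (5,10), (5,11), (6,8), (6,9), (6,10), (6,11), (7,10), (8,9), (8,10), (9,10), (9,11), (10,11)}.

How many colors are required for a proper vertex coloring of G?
Clique number ω(G) = 4 (lower bound: χ ≥ ω).
The clique on [5, 8, 9, 10] has size 4, forcing χ ≥ 4, and the coloring below uses 4 colors, so χ(G) = 4.
A valid 4-coloring: color 1: [1, 8, 11]; color 2: [0, 2, 3, 4, 10]; color 3: [7, 9]; color 4: [5, 6].

χ(G) = 4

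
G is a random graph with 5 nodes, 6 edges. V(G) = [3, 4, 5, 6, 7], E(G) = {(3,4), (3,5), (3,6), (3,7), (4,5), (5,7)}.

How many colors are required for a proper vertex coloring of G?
χ(G) = 3

Clique number ω(G) = 3 (lower bound: χ ≥ ω).
The clique on [3, 4, 5] has size 3, forcing χ ≥ 3, and the coloring below uses 3 colors, so χ(G) = 3.
A valid 3-coloring: color 1: [3]; color 2: [5, 6]; color 3: [4, 7].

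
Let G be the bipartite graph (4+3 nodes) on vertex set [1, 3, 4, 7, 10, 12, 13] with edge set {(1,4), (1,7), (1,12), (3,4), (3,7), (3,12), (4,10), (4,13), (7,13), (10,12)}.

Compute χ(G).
Clique number ω(G) = 2 (lower bound: χ ≥ ω).
The graph is bipartite (no odd cycle), so 2 colors suffice: χ(G) = 2.
A valid 2-coloring: color 1: [4, 7, 12]; color 2: [1, 3, 10, 13].

χ(G) = 2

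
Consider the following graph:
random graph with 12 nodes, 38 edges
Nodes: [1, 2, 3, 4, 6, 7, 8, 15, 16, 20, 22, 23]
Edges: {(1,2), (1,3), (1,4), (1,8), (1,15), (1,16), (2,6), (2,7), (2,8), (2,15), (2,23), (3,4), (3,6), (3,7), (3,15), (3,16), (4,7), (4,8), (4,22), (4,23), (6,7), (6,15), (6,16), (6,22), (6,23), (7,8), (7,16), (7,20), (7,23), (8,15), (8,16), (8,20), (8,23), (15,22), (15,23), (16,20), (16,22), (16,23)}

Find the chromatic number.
Clique number ω(G) = 4 (lower bound: χ ≥ ω).
Suppose a proper 4-coloring c exists. The clique [1, 2, 8, 15] takes 4 distinct colors; by symmetry let c(1) = 1, c(2) = 2, c(8) = 3, c(15) = 4.
- Vertex 23: neighbors [2, 8, 15] already have colors [2, 3, 4] ⇒ c(23) = 1.
- Vertex 7: neighbors [23, 2, 8] already have colors [1, 2, 3] ⇒ c(7) = 4.
- Vertex 16: neighbors [1, 8, 7] already have colors [1, 3, 4] ⇒ c(16) = 2.
- Vertex 3: neighbors [1, 16, 7] already have colors [1, 2, 4] ⇒ c(3) = 3.
- Vertex 6: neighbors [23, 2, 3, 7] already have colors [1, 2, 3, 4] — all 4 colors blocked. Contradiction.
The forced assignments end in a contradiction, so G has no proper 4-coloring (χ ≥ 5).
The coloring below uses 5 colors, so χ(G) = 5.
A valid 5-coloring: color 1: [1, 7, 22]; color 2: [4, 15, 16]; color 3: [6, 8]; color 4: [3, 20, 23]; color 5: [2].

χ(G) = 5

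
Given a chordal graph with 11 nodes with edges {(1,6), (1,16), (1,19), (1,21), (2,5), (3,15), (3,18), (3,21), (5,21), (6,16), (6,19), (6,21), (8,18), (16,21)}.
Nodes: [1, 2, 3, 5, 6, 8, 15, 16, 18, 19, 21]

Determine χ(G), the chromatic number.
χ(G) = 4

Clique number ω(G) = 4 (lower bound: χ ≥ ω).
The clique on [1, 6, 16, 21] has size 4, forcing χ ≥ 4, and the coloring below uses 4 colors, so χ(G) = 4.
A valid 4-coloring: color 1: [2, 15, 18, 19, 21]; color 2: [3, 5, 6, 8]; color 3: [1]; color 4: [16].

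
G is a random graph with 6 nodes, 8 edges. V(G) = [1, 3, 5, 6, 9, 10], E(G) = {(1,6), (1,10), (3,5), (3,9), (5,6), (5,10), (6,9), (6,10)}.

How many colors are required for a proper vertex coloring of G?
Clique number ω(G) = 3 (lower bound: χ ≥ ω).
The clique on [1, 6, 10] has size 3, forcing χ ≥ 3, and the coloring below uses 3 colors, so χ(G) = 3.
A valid 3-coloring: color 1: [3, 6]; color 2: [9, 10]; color 3: [1, 5].

χ(G) = 3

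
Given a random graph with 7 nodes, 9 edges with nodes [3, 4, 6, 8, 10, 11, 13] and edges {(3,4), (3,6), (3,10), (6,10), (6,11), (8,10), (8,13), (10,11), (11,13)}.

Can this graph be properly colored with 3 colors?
A valid 3-coloring: color 1: [4, 10, 13]; color 2: [3, 8, 11]; color 3: [6].
(χ(G) = 3 ≤ 3.)

Yes, G is 3-colorable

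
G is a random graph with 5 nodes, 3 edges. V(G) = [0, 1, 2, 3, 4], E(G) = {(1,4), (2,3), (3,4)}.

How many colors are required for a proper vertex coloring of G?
Clique number ω(G) = 2 (lower bound: χ ≥ ω).
The graph is bipartite (no odd cycle), so 2 colors suffice: χ(G) = 2.
A valid 2-coloring: color 1: [0, 2, 4]; color 2: [1, 3].

χ(G) = 2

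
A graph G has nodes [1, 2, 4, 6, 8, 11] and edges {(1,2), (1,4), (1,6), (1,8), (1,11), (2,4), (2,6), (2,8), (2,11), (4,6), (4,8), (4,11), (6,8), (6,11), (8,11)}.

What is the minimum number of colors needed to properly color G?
Clique number ω(G) = 6 (lower bound: χ ≥ ω).
The clique on [1, 2, 4, 6, 8, 11] has size 6, forcing χ ≥ 6, and the coloring below uses 6 colors, so χ(G) = 6.
A valid 6-coloring: color 1: [2]; color 2: [8]; color 3: [11]; color 4: [6]; color 5: [4]; color 6: [1].

χ(G) = 6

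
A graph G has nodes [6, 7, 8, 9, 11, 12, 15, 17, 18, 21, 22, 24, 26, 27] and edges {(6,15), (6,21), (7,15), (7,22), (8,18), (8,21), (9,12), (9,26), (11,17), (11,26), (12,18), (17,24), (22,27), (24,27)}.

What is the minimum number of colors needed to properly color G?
χ(G) = 2

Clique number ω(G) = 2 (lower bound: χ ≥ ω).
The graph is bipartite (no odd cycle), so 2 colors suffice: χ(G) = 2.
A valid 2-coloring: color 1: [9, 11, 15, 18, 21, 22, 24]; color 2: [6, 7, 8, 12, 17, 26, 27].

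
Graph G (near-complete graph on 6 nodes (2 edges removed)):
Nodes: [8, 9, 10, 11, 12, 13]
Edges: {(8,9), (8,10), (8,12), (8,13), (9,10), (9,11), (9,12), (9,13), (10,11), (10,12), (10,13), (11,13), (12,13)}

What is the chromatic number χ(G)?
χ(G) = 5

Clique number ω(G) = 5 (lower bound: χ ≥ ω).
The clique on [8, 9, 10, 12, 13] has size 5, forcing χ ≥ 5, and the coloring below uses 5 colors, so χ(G) = 5.
A valid 5-coloring: color 1: [13]; color 2: [10]; color 3: [9]; color 4: [8, 11]; color 5: [12].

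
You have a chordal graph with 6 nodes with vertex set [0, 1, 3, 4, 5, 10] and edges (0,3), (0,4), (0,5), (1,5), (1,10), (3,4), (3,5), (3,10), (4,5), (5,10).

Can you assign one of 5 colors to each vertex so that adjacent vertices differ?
Yes, G is 5-colorable

A valid 5-coloring: color 1: [5]; color 2: [1, 3]; color 3: [4, 10]; color 4: [0].
(χ(G) = 4 ≤ 5.)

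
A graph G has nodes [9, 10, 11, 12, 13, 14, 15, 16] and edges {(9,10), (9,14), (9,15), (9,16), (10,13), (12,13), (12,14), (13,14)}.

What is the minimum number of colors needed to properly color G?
χ(G) = 3

Clique number ω(G) = 3 (lower bound: χ ≥ ω).
The clique on [12, 13, 14] has size 3, forcing χ ≥ 3, and the coloring below uses 3 colors, so χ(G) = 3.
A valid 3-coloring: color 1: [9, 11, 13]; color 2: [10, 14, 15, 16]; color 3: [12].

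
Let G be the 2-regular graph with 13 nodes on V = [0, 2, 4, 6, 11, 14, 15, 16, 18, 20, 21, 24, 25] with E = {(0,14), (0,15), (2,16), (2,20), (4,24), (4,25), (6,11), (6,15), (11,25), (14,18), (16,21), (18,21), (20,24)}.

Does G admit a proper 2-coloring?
Odd cycle [0, 14, 18, 21, 16, 2, 20, 24, 4, 25, 11, 6, 15] needs 3 colors (χ ≥ 3).
Hence χ(G) ≥ 3 > 2, so no proper 2-coloring exists.

No, G is not 2-colorable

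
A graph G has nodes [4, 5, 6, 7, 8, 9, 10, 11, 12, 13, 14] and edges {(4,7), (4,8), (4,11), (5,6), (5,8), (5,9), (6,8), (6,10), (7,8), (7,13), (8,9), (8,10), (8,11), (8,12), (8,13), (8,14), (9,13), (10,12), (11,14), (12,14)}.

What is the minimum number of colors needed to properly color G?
Clique number ω(G) = 3 (lower bound: χ ≥ ω).
The clique on [4, 8, 11] has size 3, forcing χ ≥ 3, and the coloring below uses 3 colors, so χ(G) = 3.
A valid 3-coloring: color 1: [8]; color 2: [4, 5, 10, 13, 14]; color 3: [6, 7, 9, 11, 12].

χ(G) = 3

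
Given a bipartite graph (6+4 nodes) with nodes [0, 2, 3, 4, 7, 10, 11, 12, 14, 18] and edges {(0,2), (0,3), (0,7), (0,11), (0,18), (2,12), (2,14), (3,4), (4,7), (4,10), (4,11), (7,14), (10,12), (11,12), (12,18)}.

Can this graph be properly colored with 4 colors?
A valid 4-coloring: color 1: [0, 4, 12, 14]; color 2: [2, 3, 7, 10, 11, 18].
(χ(G) = 2 ≤ 4.)

Yes, G is 4-colorable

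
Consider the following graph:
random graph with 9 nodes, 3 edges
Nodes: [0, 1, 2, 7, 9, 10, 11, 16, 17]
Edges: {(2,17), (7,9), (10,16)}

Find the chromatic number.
Clique number ω(G) = 2 (lower bound: χ ≥ ω).
The graph is bipartite (no odd cycle), so 2 colors suffice: χ(G) = 2.
A valid 2-coloring: color 1: [0, 1, 2, 9, 11, 16]; color 2: [7, 10, 17].

χ(G) = 2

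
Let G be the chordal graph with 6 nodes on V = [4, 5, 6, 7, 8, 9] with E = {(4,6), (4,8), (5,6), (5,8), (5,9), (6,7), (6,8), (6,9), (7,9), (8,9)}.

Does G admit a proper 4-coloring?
A valid 4-coloring: color 1: [6]; color 2: [7, 8]; color 3: [4, 9]; color 4: [5].
(χ(G) = 4 ≤ 4.)

Yes, G is 4-colorable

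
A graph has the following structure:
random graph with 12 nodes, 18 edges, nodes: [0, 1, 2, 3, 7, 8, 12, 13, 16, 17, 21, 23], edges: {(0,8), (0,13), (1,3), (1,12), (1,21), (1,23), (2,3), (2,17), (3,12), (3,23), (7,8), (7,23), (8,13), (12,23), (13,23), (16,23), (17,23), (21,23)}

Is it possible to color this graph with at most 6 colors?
A valid 6-coloring: color 1: [2, 8, 23]; color 2: [3, 7, 13, 16, 17, 21]; color 3: [0, 1]; color 4: [12].
(χ(G) = 4 ≤ 6.)

Yes, G is 6-colorable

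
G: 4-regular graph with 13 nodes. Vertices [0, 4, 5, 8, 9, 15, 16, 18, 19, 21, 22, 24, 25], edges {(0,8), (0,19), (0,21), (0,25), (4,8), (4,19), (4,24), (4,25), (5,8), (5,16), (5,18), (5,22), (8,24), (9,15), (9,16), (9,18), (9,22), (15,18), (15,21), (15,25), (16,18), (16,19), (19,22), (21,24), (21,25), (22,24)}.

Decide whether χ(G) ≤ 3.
A valid 3-coloring: color 1: [8, 18, 19, 21]; color 2: [0, 4, 15, 16, 22]; color 3: [5, 9, 24, 25].
(χ(G) = 3 ≤ 3.)

Yes, G is 3-colorable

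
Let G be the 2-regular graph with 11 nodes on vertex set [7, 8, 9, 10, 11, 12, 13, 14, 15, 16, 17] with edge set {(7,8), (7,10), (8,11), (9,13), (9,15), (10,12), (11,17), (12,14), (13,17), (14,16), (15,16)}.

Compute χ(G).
Clique number ω(G) = 2 (lower bound: χ ≥ ω).
Odd cycle [10, 12, 14, 16, 15, 9, 13, 17, 11, 8, 7] needs 3 colors (χ ≥ 3).
The coloring below uses 3 colors, so χ(G) = 3.
A valid 3-coloring: color 1: [8, 10, 13, 14, 15]; color 2: [7, 9, 12, 16, 17]; color 3: [11].

χ(G) = 3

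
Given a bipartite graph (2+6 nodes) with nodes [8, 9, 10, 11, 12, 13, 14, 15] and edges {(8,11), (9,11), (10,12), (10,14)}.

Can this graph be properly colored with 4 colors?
A valid 4-coloring: color 1: [10, 11, 13, 15]; color 2: [8, 9, 12, 14].
(χ(G) = 2 ≤ 4.)

Yes, G is 4-colorable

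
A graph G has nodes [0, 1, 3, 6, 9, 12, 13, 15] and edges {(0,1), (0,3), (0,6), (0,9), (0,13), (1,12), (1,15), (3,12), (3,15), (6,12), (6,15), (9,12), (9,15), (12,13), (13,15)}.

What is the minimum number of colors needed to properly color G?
Clique number ω(G) = 2 (lower bound: χ ≥ ω).
The graph is bipartite (no odd cycle), so 2 colors suffice: χ(G) = 2.
A valid 2-coloring: color 1: [0, 12, 15]; color 2: [1, 3, 6, 9, 13].

χ(G) = 2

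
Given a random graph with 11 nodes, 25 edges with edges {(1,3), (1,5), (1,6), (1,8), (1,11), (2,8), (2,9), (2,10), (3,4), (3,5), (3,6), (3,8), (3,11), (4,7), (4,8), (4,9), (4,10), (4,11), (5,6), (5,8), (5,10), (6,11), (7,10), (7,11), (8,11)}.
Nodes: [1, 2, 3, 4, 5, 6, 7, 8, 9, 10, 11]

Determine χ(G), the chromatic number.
χ(G) = 4

Clique number ω(G) = 4 (lower bound: χ ≥ ω).
The clique on [1, 3, 8, 11] has size 4, forcing χ ≥ 4, and the coloring below uses 4 colors, so χ(G) = 4.
A valid 4-coloring: color 1: [3, 9, 10]; color 2: [2, 5, 11]; color 3: [6, 7, 8]; color 4: [1, 4].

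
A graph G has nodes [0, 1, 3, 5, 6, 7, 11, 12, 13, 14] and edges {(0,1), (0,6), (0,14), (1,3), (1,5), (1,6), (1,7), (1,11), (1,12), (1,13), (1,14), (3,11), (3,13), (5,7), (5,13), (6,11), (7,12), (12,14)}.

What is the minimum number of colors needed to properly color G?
χ(G) = 4

Clique number ω(G) = 3 (lower bound: χ ≥ ω).
Odd cycle [11, 3, 13, 5, 7, 12, 14, 0, 6] needs 3 colors (χ ≥ 3).
Vertex 1 is adjacent to every vertex of [0, 3, 5, 6, 7, 11, 12, 13, 14], which already need 3 colors among themselves, so 1 needs a new color (χ ≥ 4).
The coloring below uses 4 colors, so χ(G) = 4.
A valid 4-coloring: color 1: [1]; color 2: [0, 7, 11, 13]; color 3: [3, 5, 6, 12]; color 4: [14].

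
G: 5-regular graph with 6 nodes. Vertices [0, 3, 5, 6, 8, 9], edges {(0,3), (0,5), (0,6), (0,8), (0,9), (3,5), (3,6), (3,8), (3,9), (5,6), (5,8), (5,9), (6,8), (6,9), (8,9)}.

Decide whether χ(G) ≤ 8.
A valid 8-coloring: color 1: [6]; color 2: [3]; color 3: [0]; color 4: [8]; color 5: [9]; color 6: [5].
(χ(G) = 6 ≤ 8.)

Yes, G is 8-colorable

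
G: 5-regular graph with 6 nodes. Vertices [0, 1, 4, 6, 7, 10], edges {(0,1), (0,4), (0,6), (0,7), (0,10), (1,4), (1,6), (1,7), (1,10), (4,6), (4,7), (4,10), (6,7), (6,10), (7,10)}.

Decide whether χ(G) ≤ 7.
A valid 7-coloring: color 1: [7]; color 2: [0]; color 3: [10]; color 4: [1]; color 5: [6]; color 6: [4].
(χ(G) = 6 ≤ 7.)

Yes, G is 7-colorable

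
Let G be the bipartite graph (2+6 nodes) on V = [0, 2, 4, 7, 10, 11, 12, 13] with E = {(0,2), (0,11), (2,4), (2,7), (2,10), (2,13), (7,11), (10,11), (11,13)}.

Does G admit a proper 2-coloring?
A valid 2-coloring: color 1: [2, 11, 12]; color 2: [0, 4, 7, 10, 13].
(χ(G) = 2 ≤ 2.)

Yes, G is 2-colorable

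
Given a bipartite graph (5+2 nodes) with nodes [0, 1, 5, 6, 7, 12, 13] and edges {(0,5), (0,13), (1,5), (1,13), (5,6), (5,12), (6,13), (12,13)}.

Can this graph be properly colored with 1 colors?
Edge (0,13) forces its endpoints to differ, so 1 color is not enough.

No, G is not 1-colorable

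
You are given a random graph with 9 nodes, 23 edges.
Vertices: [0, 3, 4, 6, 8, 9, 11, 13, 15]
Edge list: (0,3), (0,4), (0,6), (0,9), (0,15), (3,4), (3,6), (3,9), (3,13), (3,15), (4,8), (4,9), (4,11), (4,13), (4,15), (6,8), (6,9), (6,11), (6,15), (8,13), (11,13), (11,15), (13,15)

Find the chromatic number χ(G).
Clique number ω(G) = 4 (lower bound: χ ≥ ω).
The clique on [4, 11, 13, 15] has size 4, forcing χ ≥ 4, and the coloring below uses 4 colors, so χ(G) = 4.
A valid 4-coloring: color 1: [4, 6]; color 2: [3, 8, 11]; color 3: [9, 15]; color 4: [0, 13].

χ(G) = 4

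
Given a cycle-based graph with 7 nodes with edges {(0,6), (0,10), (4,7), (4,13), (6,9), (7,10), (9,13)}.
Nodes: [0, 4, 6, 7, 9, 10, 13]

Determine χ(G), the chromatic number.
χ(G) = 3

Clique number ω(G) = 2 (lower bound: χ ≥ ω).
Odd cycle [13, 4, 7, 10, 0, 6, 9] needs 3 colors (χ ≥ 3).
The coloring below uses 3 colors, so χ(G) = 3.
A valid 3-coloring: color 1: [6, 7, 13]; color 2: [4, 9, 10]; color 3: [0].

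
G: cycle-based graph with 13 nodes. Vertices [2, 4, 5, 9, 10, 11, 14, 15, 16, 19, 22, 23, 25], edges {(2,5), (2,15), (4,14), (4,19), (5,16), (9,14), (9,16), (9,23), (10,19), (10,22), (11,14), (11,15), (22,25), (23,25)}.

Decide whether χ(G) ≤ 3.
Yes, G is 3-colorable

A valid 3-coloring: color 1: [14, 15, 16, 19, 22, 23]; color 2: [2, 4, 9, 10, 11, 25]; color 3: [5].
(χ(G) = 3 ≤ 3.)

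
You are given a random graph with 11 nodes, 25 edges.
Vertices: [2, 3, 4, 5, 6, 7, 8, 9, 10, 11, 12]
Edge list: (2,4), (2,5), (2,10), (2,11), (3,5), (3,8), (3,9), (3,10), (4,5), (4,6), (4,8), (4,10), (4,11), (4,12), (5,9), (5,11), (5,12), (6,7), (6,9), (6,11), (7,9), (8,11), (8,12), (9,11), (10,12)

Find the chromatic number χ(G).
Clique number ω(G) = 4 (lower bound: χ ≥ ω).
The clique on [2, 4, 5, 11] has size 4, forcing χ ≥ 4, and the coloring below uses 4 colors, so χ(G) = 4.
A valid 4-coloring: color 1: [4, 9]; color 2: [5, 6, 8, 10]; color 3: [3, 7, 11, 12]; color 4: [2].

χ(G) = 4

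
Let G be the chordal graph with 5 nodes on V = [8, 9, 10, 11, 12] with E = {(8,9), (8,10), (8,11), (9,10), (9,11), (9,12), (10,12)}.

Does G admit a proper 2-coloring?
No, G is not 2-colorable

The clique on vertices [8, 9, 10] has size 3 > 2, so it alone needs 3 colors.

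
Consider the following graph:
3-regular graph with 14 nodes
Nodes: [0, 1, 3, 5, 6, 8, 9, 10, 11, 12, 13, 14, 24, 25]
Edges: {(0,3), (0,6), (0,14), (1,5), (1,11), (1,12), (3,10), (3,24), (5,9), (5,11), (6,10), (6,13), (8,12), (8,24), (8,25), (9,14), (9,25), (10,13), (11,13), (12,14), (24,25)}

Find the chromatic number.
χ(G) = 3

Clique number ω(G) = 3 (lower bound: χ ≥ ω).
The clique on [1, 5, 11] has size 3, forcing χ ≥ 3, and the coloring below uses 3 colors, so χ(G) = 3.
A valid 3-coloring: color 1: [3, 5, 8, 13, 14]; color 2: [0, 1, 9, 10, 24]; color 3: [6, 11, 12, 25].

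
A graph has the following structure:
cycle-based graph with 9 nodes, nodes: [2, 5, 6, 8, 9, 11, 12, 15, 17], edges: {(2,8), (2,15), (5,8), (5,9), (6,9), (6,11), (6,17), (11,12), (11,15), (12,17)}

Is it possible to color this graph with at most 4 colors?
A valid 4-coloring: color 1: [2, 9, 11, 17]; color 2: [6, 8, 12, 15]; color 3: [5].
(χ(G) = 3 ≤ 4.)

Yes, G is 4-colorable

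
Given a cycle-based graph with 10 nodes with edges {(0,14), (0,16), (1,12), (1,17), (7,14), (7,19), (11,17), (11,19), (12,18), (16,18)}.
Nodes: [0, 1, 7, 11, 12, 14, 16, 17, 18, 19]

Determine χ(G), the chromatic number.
Clique number ω(G) = 2 (lower bound: χ ≥ ω).
The graph is bipartite (no odd cycle), so 2 colors suffice: χ(G) = 2.
A valid 2-coloring: color 1: [12, 14, 16, 17, 19]; color 2: [0, 1, 7, 11, 18].

χ(G) = 2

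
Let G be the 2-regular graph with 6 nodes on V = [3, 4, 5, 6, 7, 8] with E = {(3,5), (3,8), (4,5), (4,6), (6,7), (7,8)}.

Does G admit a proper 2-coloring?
Yes, G is 2-colorable

A valid 2-coloring: color 1: [3, 4, 7]; color 2: [5, 6, 8].
(χ(G) = 2 ≤ 2.)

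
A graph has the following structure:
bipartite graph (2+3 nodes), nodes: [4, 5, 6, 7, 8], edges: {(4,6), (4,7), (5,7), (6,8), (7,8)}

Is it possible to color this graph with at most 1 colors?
No, G is not 1-colorable

Edge (6,8) forces its endpoints to differ, so 1 color is not enough.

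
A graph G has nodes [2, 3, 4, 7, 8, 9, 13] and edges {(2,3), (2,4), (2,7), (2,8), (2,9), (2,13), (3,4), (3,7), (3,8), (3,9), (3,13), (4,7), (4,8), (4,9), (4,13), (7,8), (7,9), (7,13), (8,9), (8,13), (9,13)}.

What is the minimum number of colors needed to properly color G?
Clique number ω(G) = 7 (lower bound: χ ≥ ω).
The clique on [2, 3, 4, 7, 8, 9, 13] has size 7, forcing χ ≥ 7, and the coloring below uses 7 colors, so χ(G) = 7.
A valid 7-coloring: color 1: [2]; color 2: [7]; color 3: [13]; color 4: [3]; color 5: [9]; color 6: [8]; color 7: [4].

χ(G) = 7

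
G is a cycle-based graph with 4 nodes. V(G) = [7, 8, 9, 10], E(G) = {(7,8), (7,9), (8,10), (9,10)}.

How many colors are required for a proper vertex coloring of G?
Clique number ω(G) = 2 (lower bound: χ ≥ ω).
The graph is bipartite (no odd cycle), so 2 colors suffice: χ(G) = 2.
A valid 2-coloring: color 1: [8, 9]; color 2: [7, 10].

χ(G) = 2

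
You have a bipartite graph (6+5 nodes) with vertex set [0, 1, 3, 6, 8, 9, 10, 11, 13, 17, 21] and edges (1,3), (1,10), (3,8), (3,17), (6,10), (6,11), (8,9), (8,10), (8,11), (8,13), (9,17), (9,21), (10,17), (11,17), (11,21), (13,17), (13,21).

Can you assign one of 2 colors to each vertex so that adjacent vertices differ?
Yes, G is 2-colorable

A valid 2-coloring: color 1: [0, 1, 6, 8, 17, 21]; color 2: [3, 9, 10, 11, 13].
(χ(G) = 2 ≤ 2.)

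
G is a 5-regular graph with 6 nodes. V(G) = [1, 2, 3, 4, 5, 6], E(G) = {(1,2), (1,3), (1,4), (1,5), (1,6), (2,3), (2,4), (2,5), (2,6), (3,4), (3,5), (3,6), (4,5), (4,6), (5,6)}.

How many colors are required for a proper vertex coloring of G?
Clique number ω(G) = 6 (lower bound: χ ≥ ω).
The clique on [1, 2, 3, 4, 5, 6] has size 6, forcing χ ≥ 6, and the coloring below uses 6 colors, so χ(G) = 6.
A valid 6-coloring: color 1: [4]; color 2: [3]; color 3: [1]; color 4: [5]; color 5: [2]; color 6: [6].

χ(G) = 6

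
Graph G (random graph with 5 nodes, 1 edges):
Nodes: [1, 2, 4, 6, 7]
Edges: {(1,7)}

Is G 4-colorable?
Yes, G is 4-colorable

A valid 4-coloring: color 1: [1, 2, 4, 6]; color 2: [7].
(χ(G) = 2 ≤ 4.)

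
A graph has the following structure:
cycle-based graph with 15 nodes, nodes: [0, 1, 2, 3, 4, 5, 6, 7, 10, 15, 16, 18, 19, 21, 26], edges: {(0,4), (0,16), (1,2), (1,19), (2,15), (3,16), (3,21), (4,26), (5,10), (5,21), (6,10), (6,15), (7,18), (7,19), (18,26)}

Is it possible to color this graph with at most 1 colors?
No, G is not 1-colorable

Edge (0,16) forces its endpoints to differ, so 1 color is not enough.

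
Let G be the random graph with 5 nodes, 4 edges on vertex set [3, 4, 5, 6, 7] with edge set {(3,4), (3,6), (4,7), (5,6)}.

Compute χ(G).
Clique number ω(G) = 2 (lower bound: χ ≥ ω).
The graph is bipartite (no odd cycle), so 2 colors suffice: χ(G) = 2.
A valid 2-coloring: color 1: [4, 6]; color 2: [3, 5, 7].

χ(G) = 2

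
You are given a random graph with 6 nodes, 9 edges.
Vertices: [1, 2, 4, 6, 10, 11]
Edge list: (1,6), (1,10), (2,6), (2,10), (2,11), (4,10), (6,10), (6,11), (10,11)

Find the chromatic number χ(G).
χ(G) = 4

Clique number ω(G) = 4 (lower bound: χ ≥ ω).
The clique on [2, 6, 10, 11] has size 4, forcing χ ≥ 4, and the coloring below uses 4 colors, so χ(G) = 4.
A valid 4-coloring: color 1: [10]; color 2: [4, 6]; color 3: [1, 11]; color 4: [2].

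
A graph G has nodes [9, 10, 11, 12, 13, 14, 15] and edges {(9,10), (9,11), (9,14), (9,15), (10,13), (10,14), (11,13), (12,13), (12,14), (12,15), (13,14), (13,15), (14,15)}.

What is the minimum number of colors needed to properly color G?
Clique number ω(G) = 4 (lower bound: χ ≥ ω).
The clique on [12, 13, 14, 15] has size 4, forcing χ ≥ 4, and the coloring below uses 4 colors, so χ(G) = 4.
A valid 4-coloring: color 1: [9, 13]; color 2: [11, 14]; color 3: [10, 15]; color 4: [12].

χ(G) = 4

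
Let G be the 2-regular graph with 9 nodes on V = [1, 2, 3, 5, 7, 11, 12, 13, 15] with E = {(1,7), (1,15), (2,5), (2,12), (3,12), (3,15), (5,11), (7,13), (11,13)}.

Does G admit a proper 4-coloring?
Yes, G is 4-colorable

A valid 4-coloring: color 1: [7, 11, 12, 15]; color 2: [1, 2, 3, 13]; color 3: [5].
(χ(G) = 3 ≤ 4.)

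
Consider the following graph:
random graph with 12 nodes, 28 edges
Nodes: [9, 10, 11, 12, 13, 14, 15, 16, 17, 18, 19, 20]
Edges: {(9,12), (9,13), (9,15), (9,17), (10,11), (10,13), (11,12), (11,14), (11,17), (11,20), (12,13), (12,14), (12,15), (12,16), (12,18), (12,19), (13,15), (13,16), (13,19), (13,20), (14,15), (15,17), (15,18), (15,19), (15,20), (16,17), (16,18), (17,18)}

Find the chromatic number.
Clique number ω(G) = 4 (lower bound: χ ≥ ω).
The clique on [9, 12, 13, 15] has size 4, forcing χ ≥ 4, and the coloring below uses 4 colors, so χ(G) = 4.
A valid 4-coloring: color 1: [10, 12, 17, 20]; color 2: [11, 15, 16]; color 3: [13, 14, 18]; color 4: [9, 19].

χ(G) = 4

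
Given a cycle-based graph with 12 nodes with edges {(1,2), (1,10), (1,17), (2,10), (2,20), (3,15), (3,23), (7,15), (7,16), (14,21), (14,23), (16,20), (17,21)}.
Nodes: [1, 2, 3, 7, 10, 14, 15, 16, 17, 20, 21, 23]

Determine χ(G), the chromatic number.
χ(G) = 3

Clique number ω(G) = 3 (lower bound: χ ≥ ω).
The clique on [1, 2, 10] has size 3, forcing χ ≥ 3, and the coloring below uses 3 colors, so χ(G) = 3.
A valid 3-coloring: color 1: [2, 3, 7, 14, 17]; color 2: [1, 15, 16, 21, 23]; color 3: [10, 20].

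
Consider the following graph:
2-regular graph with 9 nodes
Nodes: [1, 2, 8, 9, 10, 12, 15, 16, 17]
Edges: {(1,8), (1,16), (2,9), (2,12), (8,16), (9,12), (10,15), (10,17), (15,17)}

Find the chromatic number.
χ(G) = 3

Clique number ω(G) = 3 (lower bound: χ ≥ ω).
The clique on [1, 8, 16] has size 3, forcing χ ≥ 3, and the coloring below uses 3 colors, so χ(G) = 3.
A valid 3-coloring: color 1: [2, 15, 16]; color 2: [1, 10, 12]; color 3: [8, 9, 17].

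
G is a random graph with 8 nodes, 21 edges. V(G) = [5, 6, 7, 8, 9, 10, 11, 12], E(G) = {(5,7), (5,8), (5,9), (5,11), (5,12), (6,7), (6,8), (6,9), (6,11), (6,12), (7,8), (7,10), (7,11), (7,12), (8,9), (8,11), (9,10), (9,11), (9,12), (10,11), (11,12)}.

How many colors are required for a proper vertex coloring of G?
Clique number ω(G) = 4 (lower bound: χ ≥ ω).
The clique on [5, 8, 9, 11] has size 4, forcing χ ≥ 4, and the coloring below uses 4 colors, so χ(G) = 4.
A valid 4-coloring: color 1: [11]; color 2: [7, 9]; color 3: [5, 6, 10]; color 4: [8, 12].

χ(G) = 4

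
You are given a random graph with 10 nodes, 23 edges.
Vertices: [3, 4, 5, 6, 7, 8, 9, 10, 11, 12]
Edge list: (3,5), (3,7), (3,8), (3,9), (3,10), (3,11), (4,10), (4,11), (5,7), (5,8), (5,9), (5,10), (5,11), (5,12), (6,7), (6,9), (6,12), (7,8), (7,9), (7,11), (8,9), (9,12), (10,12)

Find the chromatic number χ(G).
Clique number ω(G) = 5 (lower bound: χ ≥ ω).
The clique on [3, 5, 7, 8, 9] has size 5, forcing χ ≥ 5, and the coloring below uses 5 colors, so χ(G) = 5.
A valid 5-coloring: color 1: [4, 5, 6]; color 2: [7, 10]; color 3: [9, 11]; color 4: [3, 12]; color 5: [8].

χ(G) = 5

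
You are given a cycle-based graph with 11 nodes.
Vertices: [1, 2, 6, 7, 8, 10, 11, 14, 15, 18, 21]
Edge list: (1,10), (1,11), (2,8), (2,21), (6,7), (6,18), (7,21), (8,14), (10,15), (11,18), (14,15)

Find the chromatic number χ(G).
Clique number ω(G) = 2 (lower bound: χ ≥ ω).
Odd cycle [6, 7, 21, 2, 8, 14, 15, 10, 1, 11, 18] needs 3 colors (χ ≥ 3).
The coloring below uses 3 colors, so χ(G) = 3.
A valid 3-coloring: color 1: [6, 8, 11, 15, 21]; color 2: [2, 7, 10, 14, 18]; color 3: [1].

χ(G) = 3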